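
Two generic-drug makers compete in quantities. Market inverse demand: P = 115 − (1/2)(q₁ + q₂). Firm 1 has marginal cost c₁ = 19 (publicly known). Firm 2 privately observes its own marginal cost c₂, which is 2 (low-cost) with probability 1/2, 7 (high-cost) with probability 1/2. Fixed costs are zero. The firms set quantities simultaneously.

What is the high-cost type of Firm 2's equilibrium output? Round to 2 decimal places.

Firm 2 with cost c maximizes (115 − (1/2)(q₁+q₂) − c)·q₂, giving q₂(c) = (115 − c − (1/2)q₁).
E[c₂] = 1/2·2 + 1/2·7 = 4.5
Firm 1's FOC against E[q₂] yields q₁ = (115 − 2·19 + E[c₂])/(3/2) = (115 − 38 + 4.5)/(3/2) = 54.3333.
q₂(high-cost) = (115 − 7 − (1/2)·54.3333) = 80.8333.

80.83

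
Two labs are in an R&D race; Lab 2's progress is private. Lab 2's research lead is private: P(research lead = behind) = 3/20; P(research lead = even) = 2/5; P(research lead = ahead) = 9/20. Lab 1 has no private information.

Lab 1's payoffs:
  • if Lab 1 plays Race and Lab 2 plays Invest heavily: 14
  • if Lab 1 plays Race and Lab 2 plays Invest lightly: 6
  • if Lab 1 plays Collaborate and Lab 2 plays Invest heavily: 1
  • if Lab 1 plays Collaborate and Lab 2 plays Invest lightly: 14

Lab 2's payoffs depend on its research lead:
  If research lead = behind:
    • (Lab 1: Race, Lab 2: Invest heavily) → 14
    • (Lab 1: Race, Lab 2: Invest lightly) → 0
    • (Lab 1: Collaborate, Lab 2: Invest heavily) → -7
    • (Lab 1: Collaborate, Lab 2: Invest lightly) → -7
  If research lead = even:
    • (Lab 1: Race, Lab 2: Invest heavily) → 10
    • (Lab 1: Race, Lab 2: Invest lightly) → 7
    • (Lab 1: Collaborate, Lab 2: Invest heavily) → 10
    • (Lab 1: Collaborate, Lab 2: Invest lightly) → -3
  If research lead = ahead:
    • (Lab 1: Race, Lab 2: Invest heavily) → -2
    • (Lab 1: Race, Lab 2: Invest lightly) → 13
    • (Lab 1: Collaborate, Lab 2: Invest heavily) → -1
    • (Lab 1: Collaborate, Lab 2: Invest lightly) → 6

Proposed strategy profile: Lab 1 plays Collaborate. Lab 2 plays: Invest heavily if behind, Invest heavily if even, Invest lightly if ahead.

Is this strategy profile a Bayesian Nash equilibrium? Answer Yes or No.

Lab 1 plays Collaborate: E[Collaborate] = 3/20·(1) + 2/5·(1) + 9/20·(14) = 137/20; E[Race] = 52/5. Not best-responding. ✗
Lab 2 (research lead behind), facing Collaborate: Invest heavily gives -7, Invest lightly gives -7. Proposed Invest heavily is best. ✓
Lab 2 (research lead even), facing Collaborate: Invest heavily gives 10, Invest lightly gives -3. Proposed Invest heavily is best. ✓
Lab 2 (research lead ahead), facing Collaborate: Invest heavily gives -1, Invest lightly gives 6. Proposed Invest lightly is best. ✓

No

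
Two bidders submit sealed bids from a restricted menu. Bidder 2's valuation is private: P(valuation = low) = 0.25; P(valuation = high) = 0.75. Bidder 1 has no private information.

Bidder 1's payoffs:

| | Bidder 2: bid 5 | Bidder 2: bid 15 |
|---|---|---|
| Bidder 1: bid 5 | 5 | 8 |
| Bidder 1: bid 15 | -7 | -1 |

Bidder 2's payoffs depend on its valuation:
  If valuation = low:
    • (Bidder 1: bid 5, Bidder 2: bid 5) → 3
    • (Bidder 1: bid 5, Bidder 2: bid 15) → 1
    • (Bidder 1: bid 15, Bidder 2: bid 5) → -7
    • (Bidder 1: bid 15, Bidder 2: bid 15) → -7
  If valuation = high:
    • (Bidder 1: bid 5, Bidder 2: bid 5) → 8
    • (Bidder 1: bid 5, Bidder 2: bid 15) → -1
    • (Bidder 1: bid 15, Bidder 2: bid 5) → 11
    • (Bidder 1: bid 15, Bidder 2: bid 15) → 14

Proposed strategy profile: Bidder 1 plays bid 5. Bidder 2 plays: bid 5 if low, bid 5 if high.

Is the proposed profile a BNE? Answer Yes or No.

Yes

Bidder 1 plays bid 5: E[bid 5] = 0.25·(5) + 0.75·(5) = 5; E[bid 15] = -7. Best-responding. ✓
Bidder 2 (valuation low), facing bid 5: bid 5 gives 3, bid 15 gives 1. Proposed bid 5 is best. ✓
Bidder 2 (valuation high), facing bid 5: bid 5 gives 8, bid 15 gives -1. Proposed bid 5 is best. ✓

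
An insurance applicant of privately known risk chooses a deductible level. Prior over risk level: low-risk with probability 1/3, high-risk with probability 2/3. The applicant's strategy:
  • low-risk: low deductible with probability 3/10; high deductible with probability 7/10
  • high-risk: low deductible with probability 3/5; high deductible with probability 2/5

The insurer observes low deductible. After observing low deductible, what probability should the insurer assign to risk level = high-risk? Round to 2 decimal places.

P(low deductible) = (1/3)·(3/10) + (2/3)·(3/5) = 1/2
P(high-risk | low deductible) = ((2/3)·(3/5)) / (1/2) = (2/5) / (1/2) = 4/5

0.80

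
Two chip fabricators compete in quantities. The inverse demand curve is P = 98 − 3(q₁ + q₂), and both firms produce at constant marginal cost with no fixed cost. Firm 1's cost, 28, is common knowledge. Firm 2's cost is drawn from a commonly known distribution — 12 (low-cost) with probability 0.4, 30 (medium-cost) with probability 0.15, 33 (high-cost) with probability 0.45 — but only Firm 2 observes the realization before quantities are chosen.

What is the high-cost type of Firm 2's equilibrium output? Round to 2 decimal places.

Firm 2 with cost c maximizes (98 − 3(q₁+q₂) − c)·q₂, giving q₂(c) = (98 − c − 3q₁)/6.
E[c₂] = 0.4·12 + 0.15·30 + 0.45·33 = 24.15
Firm 1's FOC against E[q₂] yields q₁ = (98 − 2·28 + E[c₂])/9 = (98 − 56 + 24.15)/9 = 7.35.
q₂(high-cost) = (98 − 33 − 3·7.35)/6 = 7.15833.

7.16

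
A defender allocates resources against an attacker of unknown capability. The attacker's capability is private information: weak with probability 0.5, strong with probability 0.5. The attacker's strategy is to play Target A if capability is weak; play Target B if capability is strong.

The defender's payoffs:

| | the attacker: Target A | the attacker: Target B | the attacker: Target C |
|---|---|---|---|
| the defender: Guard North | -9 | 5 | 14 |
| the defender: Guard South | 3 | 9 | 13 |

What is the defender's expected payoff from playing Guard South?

6

Take the expectation over the attacker's capability, weighting each type's action by its prior probability.
E[Guard South] = 0.5·3 + 0.5·9 = 1.5 + 4.5 = 6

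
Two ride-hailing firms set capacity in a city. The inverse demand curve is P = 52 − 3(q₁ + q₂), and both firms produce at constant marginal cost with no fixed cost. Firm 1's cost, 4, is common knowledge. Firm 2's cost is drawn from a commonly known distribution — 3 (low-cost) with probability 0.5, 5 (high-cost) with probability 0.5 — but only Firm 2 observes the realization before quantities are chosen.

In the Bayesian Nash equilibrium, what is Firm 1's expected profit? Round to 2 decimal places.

85.33

Type-c best response for Firm 2: q₂(c) = (52 − c)/6 − q₁/2.
Firm 1 maximizes expected profit; its first-order condition is 52 − 6q₁ − 3E[q₂] − 4 = 0.
Substituting E[q₂] and solving: E[c₂] = 4, so q₁ = (52 − 2·4 + 4)/9 = 5.33333.
E[P] = 52 − 3·(q₁ + E[q₂]) = 20; Firm 1's expected profit = (E[P] − 4)·q₁ = (20 − 4)·5.33333 = 85.3333.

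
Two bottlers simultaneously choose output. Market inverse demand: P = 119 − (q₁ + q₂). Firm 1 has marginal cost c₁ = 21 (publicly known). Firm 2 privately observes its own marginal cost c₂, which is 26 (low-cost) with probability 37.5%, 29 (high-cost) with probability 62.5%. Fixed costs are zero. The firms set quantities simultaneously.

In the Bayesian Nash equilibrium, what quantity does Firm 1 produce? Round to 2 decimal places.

34.96

Type-c best response for Firm 2: q₂(c) = (119 − c)/2 − q₁/2.
Firm 1 maximizes expected profit; its first-order condition is 119 − 2q₁ − E[q₂] − 21 = 0.
Substituting E[q₂] and solving: E[c₂] = 27.875, so q₁ = (119 − 2·21 + 27.875)/3 = 34.9583.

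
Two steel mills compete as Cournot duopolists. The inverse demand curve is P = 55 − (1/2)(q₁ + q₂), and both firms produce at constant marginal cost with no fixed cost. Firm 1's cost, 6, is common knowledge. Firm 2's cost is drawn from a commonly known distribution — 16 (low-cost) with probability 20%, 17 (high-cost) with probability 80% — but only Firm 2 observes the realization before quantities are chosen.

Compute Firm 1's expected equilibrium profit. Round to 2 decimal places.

Each type of Firm 2 best-responds to q₁; Firm 1 best-responds to the expected q₂ over Firm 2's types.
Firm 2 with cost c maximizes (55 − (1/2)(q₁+q₂) − c)·q₂, giving q₂(c) = (55 − c − (1/2)q₁).
E[c₂] = 0.2·16 + 0.8·17 = 16.8
Firm 1's FOC against E[q₂] yields q₁ = (55 − 2·6 + E[c₂])/(3/2) = (55 − 12 + 16.8)/(3/2) = 39.8667.
E[P] = 55 − (1/2)·(q₁ + E[q₂]) = 25.9333; Firm 1's expected profit = (E[P] − 6)·q₁ = (25.9333 − 6)·39.8667 = 794.676.

794.68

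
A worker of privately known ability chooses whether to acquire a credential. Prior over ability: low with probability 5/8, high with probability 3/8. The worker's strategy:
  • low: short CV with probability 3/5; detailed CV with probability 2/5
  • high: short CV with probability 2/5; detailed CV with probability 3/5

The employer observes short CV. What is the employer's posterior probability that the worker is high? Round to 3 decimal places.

0.286

P(short CV) = (5/8)·(3/5) + (3/8)·(2/5) = 21/40
P(high | short CV) = ((3/8)·(2/5)) / (21/40) = (3/20) / (21/40) = 2/7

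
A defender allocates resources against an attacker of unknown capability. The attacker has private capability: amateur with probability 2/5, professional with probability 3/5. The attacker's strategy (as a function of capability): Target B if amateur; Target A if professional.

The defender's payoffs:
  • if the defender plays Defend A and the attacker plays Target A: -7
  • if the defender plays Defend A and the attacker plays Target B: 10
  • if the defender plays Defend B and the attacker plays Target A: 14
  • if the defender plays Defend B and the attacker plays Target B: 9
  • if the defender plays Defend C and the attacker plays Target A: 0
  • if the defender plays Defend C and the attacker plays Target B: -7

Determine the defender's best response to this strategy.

Defend B

E[Defend A] = 2/5·(10) + 3/5·(-7) = -1/5
E[Defend B] = 2/5·(9) + 3/5·(14) = 12
E[Defend C] = 2/5·(-7) + 3/5·(0) = -14/5
Best response: Defend B (12 is the largest).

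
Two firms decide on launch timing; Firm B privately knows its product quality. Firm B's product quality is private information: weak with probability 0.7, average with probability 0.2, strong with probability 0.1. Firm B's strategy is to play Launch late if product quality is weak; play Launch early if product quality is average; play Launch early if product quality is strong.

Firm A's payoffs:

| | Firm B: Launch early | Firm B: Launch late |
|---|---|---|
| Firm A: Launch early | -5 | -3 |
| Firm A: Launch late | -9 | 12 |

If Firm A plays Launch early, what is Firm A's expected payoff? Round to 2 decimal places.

E[Launch early] = 0.7·(-3) + 0.2·(-5) + 0.1·(-5) = (-2.1) + (-1) + (-0.5) = -3.6

-3.60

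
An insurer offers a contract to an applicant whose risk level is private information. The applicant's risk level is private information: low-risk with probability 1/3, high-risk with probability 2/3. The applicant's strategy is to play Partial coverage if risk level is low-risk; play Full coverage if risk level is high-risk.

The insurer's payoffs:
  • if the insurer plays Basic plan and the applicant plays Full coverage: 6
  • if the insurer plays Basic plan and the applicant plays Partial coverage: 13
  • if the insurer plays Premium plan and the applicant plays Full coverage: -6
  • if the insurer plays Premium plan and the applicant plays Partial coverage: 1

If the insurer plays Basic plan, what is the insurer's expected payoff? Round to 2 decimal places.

E[Basic plan] = 1/3·13 + 2/3·6 = 13/3 + 4 = 25/3

8.33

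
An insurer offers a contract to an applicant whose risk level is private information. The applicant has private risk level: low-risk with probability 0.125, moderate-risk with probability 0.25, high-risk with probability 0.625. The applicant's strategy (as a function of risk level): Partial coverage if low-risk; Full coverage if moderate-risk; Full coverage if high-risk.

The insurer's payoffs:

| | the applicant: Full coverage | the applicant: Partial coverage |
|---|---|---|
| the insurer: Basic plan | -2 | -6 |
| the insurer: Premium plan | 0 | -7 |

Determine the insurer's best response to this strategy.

Compute the insurer's expected payoff for each action, taking the expectation over the applicant's type.
E[Basic plan] = 0.125·(-6) + 0.25·(-2) + 0.625·(-2) = -2.5
E[Premium plan] = 0.125·(-7) + 0.25·(0) + 0.625·(0) = -0.875
Best response: Premium plan (-0.875 is the largest).

Premium plan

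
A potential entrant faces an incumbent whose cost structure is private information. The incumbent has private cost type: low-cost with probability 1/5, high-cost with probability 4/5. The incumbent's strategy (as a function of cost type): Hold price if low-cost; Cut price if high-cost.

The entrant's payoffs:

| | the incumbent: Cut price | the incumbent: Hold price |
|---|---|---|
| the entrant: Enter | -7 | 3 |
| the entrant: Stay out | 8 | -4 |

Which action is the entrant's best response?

E[Enter] = 1/5·(3) + 4/5·(-7) = -5
E[Stay out] = 1/5·(-4) + 4/5·(8) = 28/5
Best response: Stay out (28/5 is the largest).

Stay out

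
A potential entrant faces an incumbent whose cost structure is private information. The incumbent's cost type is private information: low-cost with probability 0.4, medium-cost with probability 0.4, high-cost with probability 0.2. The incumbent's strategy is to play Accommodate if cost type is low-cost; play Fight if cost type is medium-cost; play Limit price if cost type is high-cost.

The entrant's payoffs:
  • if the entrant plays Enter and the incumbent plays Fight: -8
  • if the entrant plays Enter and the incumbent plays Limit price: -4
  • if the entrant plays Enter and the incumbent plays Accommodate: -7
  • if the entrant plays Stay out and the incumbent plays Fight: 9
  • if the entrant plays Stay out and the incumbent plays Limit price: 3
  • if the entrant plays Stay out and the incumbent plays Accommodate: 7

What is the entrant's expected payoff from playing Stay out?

E[Stay out] = 0.4·7 + 0.4·9 + 0.2·3 = 2.8 + 3.6 + 0.6 = 7

7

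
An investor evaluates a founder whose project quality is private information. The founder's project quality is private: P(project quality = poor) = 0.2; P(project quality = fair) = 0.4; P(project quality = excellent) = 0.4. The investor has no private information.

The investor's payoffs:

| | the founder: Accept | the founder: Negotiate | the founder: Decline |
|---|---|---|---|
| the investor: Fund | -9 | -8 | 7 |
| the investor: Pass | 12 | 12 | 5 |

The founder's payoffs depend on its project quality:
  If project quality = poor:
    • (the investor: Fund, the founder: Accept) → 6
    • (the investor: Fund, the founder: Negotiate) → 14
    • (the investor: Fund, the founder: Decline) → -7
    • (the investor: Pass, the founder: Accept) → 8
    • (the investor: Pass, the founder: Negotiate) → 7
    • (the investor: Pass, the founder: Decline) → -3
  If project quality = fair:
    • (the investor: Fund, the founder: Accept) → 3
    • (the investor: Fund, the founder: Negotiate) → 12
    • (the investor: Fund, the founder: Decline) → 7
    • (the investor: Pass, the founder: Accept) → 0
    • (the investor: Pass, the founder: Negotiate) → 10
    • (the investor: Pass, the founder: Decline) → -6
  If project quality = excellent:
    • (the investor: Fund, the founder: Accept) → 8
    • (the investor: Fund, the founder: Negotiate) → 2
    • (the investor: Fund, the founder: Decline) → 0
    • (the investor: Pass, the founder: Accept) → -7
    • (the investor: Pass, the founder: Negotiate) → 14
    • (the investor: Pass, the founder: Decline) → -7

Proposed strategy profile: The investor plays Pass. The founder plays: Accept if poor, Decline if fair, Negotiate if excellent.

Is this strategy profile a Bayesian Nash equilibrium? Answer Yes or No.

No

A profile is a BNE iff every type of every player is best-responding given beliefs about the other side.
The investor plays Pass: E[Pass] = 0.2·(12) + 0.4·(5) + 0.4·(12) = 9.2; E[Fund] = -2.2. Best-responding. ✓
The founder (project quality poor), facing Pass: Accept gives 8, Negotiate gives 7, Decline gives -3. Proposed Accept is best. ✓
The founder (project quality fair), facing Pass: Accept gives 0, Negotiate gives 10, Decline gives -6. Proposed Decline is not best — profitable deviation exists. ✗
The founder (project quality excellent), facing Pass: Accept gives -7, Negotiate gives 14, Decline gives -7. Proposed Negotiate is best. ✓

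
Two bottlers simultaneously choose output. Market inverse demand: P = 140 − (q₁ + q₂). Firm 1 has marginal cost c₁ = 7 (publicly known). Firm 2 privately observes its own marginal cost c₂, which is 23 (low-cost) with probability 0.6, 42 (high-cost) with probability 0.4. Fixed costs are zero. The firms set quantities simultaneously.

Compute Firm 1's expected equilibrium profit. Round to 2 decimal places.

Each type of Firm 2 best-responds to q₁; Firm 1 best-responds to the expected q₂ over Firm 2's types.
Firm 2 with cost c maximizes (140 − (q₁+q₂) − c)·q₂, giving q₂(c) = (140 − c − q₁)/2.
E[c₂] = 0.6·23 + 0.4·42 = 30.6
Firm 1's FOC against E[q₂] yields q₁ = (140 − 2·7 + E[c₂])/3 = (140 − 14 + 30.6)/3 = 52.2.
E[P] = 140 − (q₁ + E[q₂]) = 59.2; Firm 1's expected profit = (E[P] − 7)·q₁ = (59.2 − 7)·52.2 = 2724.84.

2724.84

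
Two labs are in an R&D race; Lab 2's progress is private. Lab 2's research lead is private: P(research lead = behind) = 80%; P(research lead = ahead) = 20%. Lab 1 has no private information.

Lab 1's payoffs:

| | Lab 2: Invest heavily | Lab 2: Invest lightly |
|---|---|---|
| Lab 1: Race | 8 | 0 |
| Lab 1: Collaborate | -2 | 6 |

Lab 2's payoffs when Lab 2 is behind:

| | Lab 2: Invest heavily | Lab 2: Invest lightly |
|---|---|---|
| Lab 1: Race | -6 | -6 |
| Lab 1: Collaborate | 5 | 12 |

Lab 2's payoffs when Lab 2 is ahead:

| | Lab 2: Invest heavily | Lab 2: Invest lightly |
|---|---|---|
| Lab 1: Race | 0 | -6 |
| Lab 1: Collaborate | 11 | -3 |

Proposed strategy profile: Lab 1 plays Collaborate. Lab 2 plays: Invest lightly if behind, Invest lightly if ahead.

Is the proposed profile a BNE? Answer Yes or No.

No

Lab 1 plays Collaborate: E[Collaborate] = 0.8·(6) + 0.2·(6) = 6; E[Race] = 0. Best-responding. ✓
Lab 2 (research lead behind), facing Collaborate: Invest heavily gives 5, Invest lightly gives 12. Proposed Invest lightly is best. ✓
Lab 2 (research lead ahead), facing Collaborate: Invest heavily gives 11, Invest lightly gives -3. Proposed Invest lightly is not best — profitable deviation exists. ✗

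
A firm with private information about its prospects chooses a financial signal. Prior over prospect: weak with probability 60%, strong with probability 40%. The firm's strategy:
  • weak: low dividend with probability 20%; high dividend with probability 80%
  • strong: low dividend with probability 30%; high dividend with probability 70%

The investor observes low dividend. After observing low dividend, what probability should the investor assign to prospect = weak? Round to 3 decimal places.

P(low dividend) = 0.6·0.2 + 0.4·0.3 = 0.24
P(weak | low dividend) = (0.6·0.2) / 0.24 = 0.12 / 0.24 = 0.5

0.500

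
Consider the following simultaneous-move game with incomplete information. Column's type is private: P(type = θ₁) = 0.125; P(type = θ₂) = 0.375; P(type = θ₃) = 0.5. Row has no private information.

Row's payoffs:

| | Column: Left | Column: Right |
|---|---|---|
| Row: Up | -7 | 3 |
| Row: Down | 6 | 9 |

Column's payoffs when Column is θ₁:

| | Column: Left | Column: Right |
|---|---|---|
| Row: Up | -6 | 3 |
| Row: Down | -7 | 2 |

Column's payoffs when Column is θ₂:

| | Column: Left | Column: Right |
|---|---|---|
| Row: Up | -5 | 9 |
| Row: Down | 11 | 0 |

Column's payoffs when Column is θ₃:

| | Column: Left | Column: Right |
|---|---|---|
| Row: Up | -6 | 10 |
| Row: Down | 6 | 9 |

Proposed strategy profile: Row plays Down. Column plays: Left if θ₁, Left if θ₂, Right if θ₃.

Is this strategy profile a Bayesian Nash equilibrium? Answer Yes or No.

No

Row plays Down: E[Down] = 0.125·(6) + 0.375·(6) + 0.5·(9) = 7.5; E[Up] = -2. Best-responding. ✓
Column (type θ₁), facing Down: Left gives -7, Right gives 2. Proposed Left is not best — profitable deviation exists. ✗
Column (type θ₂), facing Down: Left gives 11, Right gives 0. Proposed Left is best. ✓
Column (type θ₃), facing Down: Left gives 6, Right gives 9. Proposed Right is best. ✓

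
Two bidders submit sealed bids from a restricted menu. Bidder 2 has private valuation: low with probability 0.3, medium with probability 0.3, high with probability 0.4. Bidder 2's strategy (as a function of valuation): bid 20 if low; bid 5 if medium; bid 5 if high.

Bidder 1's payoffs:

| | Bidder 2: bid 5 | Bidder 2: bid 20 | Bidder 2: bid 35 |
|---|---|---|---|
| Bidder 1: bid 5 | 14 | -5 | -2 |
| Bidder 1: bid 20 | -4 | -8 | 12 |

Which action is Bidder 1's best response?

bid 5

E[bid 5] = 0.3·(-5) + 0.3·(14) + 0.4·(14) = 8.3
E[bid 20] = 0.3·(-8) + 0.3·(-4) + 0.4·(-4) = -5.2
Best response: bid 5 (8.3 is the largest).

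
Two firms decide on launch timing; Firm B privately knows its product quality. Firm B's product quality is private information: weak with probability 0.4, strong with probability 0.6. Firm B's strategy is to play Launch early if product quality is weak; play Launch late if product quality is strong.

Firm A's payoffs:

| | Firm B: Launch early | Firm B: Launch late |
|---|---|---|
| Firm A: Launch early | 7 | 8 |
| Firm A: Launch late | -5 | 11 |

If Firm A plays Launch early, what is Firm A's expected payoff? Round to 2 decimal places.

Take the expectation over Firm B's product quality, weighting each type's action by its prior probability.
E[Launch early] = 0.4·7 + 0.6·8 = 2.8 + 4.8 = 7.6

7.60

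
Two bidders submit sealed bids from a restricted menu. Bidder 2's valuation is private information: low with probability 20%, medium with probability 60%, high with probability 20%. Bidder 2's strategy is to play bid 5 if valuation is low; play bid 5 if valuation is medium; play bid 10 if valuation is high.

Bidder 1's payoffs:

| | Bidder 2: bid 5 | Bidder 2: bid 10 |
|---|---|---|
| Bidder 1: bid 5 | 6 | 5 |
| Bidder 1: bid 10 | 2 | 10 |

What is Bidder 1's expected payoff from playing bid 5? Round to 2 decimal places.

5.80

E[bid 5] = 0.2·6 + 0.6·6 + 0.2·5 = 1.2 + 3.6 + 1 = 5.8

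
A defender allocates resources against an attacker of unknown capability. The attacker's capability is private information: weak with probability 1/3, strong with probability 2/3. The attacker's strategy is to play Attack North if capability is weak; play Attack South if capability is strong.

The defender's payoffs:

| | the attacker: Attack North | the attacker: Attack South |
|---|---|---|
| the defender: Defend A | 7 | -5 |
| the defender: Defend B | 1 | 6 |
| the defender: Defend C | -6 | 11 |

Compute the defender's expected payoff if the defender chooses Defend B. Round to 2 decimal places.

E[Defend B] = 1/3·1 + 2/3·6 = 1/3 + 4 = 13/3

4.33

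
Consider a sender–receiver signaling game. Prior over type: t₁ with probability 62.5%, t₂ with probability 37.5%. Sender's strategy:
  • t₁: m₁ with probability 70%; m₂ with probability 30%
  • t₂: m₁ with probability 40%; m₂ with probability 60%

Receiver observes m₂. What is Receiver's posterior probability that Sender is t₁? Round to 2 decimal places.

0.45

P(m₂) = 0.625·0.3 + 0.375·0.6 = 0.4125
P(t₁ | m₂) = (0.625·0.3) / 0.4125 = 0.1875 / 0.4125 = 0.454545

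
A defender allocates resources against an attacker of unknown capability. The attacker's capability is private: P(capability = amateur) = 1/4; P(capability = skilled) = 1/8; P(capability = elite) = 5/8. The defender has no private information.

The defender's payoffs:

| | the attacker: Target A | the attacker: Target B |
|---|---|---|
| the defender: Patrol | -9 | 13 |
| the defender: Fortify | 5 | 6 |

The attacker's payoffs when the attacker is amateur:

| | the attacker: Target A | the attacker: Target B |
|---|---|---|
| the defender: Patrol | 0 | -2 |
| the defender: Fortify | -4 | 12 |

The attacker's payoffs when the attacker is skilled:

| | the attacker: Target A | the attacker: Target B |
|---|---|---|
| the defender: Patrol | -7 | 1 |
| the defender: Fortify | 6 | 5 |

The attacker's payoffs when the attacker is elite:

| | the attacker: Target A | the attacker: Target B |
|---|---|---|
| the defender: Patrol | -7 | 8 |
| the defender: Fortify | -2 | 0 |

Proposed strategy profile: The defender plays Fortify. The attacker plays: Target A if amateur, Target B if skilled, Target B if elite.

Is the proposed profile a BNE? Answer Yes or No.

The defender plays Fortify: E[Fortify] = 1/4·(5) + 1/8·(6) + 5/8·(6) = 23/4; E[Patrol] = 15/2. Not best-responding. ✗
The attacker (capability amateur), facing Fortify: Target A gives -4, Target B gives 12. Proposed Target A is not best — profitable deviation exists. ✗
The attacker (capability skilled), facing Fortify: Target A gives 6, Target B gives 5. Proposed Target B is not best — profitable deviation exists. ✗
The attacker (capability elite), facing Fortify: Target A gives -2, Target B gives 0. Proposed Target B is best. ✓

No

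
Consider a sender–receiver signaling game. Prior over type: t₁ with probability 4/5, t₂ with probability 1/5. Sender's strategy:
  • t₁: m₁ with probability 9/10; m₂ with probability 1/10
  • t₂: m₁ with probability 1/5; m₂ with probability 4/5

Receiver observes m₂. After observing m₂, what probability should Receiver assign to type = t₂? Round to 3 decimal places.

P(m₂) = (4/5)·(1/10) + (1/5)·(4/5) = 6/25
P(t₂ | m₂) = ((1/5)·(4/5)) / (6/25) = (4/25) / (6/25) = 2/3

0.667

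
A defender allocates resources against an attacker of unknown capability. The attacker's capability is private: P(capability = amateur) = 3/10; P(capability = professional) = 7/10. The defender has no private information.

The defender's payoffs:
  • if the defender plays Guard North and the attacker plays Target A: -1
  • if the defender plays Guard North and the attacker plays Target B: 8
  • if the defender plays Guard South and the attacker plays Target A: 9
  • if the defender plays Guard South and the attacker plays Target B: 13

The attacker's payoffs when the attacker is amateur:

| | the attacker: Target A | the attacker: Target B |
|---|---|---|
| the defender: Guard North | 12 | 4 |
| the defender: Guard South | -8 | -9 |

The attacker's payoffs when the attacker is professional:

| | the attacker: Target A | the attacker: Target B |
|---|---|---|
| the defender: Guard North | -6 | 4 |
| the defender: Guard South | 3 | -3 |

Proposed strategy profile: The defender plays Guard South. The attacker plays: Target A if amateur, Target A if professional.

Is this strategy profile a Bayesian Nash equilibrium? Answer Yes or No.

Yes

A profile is a BNE iff every type of every player is best-responding given beliefs about the other side.
The defender plays Guard South: E[Guard South] = 3/10·(9) + 7/10·(9) = 9; E[Guard North] = -1. Best-responding. ✓
The attacker (capability amateur), facing Guard South: Target A gives -8, Target B gives -9. Proposed Target A is best. ✓
The attacker (capability professional), facing Guard South: Target A gives 3, Target B gives -3. Proposed Target A is best. ✓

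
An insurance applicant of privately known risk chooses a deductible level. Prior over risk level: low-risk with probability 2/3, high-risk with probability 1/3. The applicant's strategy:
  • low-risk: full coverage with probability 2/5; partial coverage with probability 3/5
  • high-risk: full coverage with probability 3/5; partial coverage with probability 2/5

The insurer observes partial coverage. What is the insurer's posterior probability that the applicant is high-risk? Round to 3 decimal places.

0.250

P(partial coverage) = (2/3)·(3/5) + (1/3)·(2/5) = 8/15
P(high-risk | partial coverage) = ((1/3)·(2/5)) / (8/15) = (2/15) / (8/15) = 1/4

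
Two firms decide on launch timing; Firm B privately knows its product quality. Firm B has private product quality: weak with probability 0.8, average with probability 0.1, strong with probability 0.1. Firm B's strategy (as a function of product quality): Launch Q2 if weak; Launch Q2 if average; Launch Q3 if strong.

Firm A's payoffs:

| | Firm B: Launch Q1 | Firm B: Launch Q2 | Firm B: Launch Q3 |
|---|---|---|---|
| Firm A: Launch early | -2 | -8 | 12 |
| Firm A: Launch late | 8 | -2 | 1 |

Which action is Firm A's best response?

Compute Firm A's expected payoff for each action, taking the expectation over Firm B's type.
E[Launch early] = 0.8·(-8) + 0.1·(-8) + 0.1·(12) = -6
E[Launch late] = 0.8·(-2) + 0.1·(-2) + 0.1·(1) = -1.7
Best response: Launch late (-1.7 is the largest).

Launch late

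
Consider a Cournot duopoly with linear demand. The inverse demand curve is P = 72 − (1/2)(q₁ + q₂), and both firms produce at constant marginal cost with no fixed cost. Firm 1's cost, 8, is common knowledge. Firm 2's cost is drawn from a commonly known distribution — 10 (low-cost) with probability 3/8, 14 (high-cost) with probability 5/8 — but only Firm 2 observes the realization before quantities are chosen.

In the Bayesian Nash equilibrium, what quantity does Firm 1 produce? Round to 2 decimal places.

Firm 2 with cost c maximizes (72 − (1/2)(q₁+q₂) − c)·q₂, giving q₂(c) = (72 − c − (1/2)q₁).
E[c₂] = 3/8·10 + 5/8·14 = 12.5
Firm 1's FOC against E[q₂] yields q₁ = (72 − 2·8 + E[c₂])/(3/2) = (72 − 16 + 12.5)/(3/2) = 45.6667.

45.67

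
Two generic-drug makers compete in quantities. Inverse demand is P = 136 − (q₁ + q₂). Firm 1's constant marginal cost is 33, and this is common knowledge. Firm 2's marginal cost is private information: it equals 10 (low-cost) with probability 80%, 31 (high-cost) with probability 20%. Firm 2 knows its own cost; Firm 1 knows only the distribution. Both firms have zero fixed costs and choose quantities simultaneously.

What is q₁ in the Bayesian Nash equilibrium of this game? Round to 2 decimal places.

28.07

Firm 2 with cost c maximizes (136 − (q₁+q₂) − c)·q₂, giving q₂(c) = (136 − c − q₁)/2.
E[c₂] = 0.8·10 + 0.2·31 = 14.2
Firm 1's FOC against E[q₂] yields q₁ = (136 − 2·33 + E[c₂])/3 = (136 − 66 + 14.2)/3 = 28.0667.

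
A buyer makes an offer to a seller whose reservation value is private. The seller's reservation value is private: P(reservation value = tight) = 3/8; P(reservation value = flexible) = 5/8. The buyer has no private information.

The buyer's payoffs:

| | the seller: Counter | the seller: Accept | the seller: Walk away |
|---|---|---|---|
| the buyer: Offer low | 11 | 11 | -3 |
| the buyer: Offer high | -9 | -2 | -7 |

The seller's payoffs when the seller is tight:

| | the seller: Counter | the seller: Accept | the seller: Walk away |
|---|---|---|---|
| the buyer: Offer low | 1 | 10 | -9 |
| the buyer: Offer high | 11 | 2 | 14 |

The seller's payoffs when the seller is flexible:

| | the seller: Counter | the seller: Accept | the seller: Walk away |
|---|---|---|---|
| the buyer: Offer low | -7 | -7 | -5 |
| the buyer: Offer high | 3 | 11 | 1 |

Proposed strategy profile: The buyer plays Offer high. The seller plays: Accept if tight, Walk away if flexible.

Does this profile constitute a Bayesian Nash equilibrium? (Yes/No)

The buyer plays Offer high: E[Offer high] = 3/8·(-2) + 5/8·(-7) = -41/8; E[Offer low] = 9/4. Not best-responding. ✗
The seller (reservation value tight), facing Offer high: Counter gives 11, Accept gives 2, Walk away gives 14. Proposed Accept is not best — profitable deviation exists. ✗
The seller (reservation value flexible), facing Offer high: Counter gives 3, Accept gives 11, Walk away gives 1. Proposed Walk away is not best — profitable deviation exists. ✗

No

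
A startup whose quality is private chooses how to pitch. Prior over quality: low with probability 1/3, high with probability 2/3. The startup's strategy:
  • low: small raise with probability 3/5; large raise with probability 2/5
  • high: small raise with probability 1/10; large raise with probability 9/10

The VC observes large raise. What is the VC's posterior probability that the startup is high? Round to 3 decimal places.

0.818

P(large raise) = (1/3)·(2/5) + (2/3)·(9/10) = 11/15
P(high | large raise) = ((2/3)·(9/10)) / (11/15) = (3/5) / (11/15) = 9/11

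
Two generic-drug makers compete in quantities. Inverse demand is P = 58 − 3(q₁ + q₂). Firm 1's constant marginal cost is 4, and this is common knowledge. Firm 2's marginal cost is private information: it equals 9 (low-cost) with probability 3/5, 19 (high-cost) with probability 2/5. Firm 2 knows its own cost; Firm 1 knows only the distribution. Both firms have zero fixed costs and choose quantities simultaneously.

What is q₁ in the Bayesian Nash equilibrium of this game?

Type-c best response for Firm 2: q₂(c) = (58 − c)/6 − q₁/2.
Firm 1 maximizes expected profit; its first-order condition is 58 − 6q₁ − 3E[q₂] − 4 = 0.
Substituting E[q₂] and solving: E[c₂] = 13, so q₁ = (58 − 2·4 + 13)/9 = 7.

7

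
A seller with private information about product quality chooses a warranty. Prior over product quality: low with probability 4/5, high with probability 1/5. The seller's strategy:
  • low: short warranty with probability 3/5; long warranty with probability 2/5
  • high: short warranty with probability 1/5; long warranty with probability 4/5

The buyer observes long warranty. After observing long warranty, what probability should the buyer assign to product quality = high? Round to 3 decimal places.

0.333

P(long warranty) = (4/5)·(2/5) + (1/5)·(4/5) = 12/25
P(high | long warranty) = ((1/5)·(4/5)) / (12/25) = (4/25) / (12/25) = 1/3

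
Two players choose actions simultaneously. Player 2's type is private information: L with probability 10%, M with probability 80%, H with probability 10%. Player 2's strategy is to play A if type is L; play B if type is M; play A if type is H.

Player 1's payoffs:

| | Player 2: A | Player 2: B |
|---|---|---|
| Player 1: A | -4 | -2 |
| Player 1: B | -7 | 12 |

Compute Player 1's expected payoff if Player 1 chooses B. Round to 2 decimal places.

8.20

E[B] = 0.1·(-7) + 0.8·12 + 0.1·(-7) = (-0.7) + 9.6 + (-0.7) = 8.2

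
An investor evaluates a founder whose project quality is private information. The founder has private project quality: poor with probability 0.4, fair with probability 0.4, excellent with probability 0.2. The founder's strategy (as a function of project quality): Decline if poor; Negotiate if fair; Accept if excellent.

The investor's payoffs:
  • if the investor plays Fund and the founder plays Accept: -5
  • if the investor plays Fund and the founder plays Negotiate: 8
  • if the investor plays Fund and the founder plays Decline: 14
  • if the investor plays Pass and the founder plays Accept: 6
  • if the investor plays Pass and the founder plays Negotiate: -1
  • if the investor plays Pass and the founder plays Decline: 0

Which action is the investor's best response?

Fund

E[Fund] = 0.4·(14) + 0.4·(8) + 0.2·(-5) = 7.8
E[Pass] = 0.4·(0) + 0.4·(-1) + 0.2·(6) = 0.8
Best response: Fund (7.8 is the largest).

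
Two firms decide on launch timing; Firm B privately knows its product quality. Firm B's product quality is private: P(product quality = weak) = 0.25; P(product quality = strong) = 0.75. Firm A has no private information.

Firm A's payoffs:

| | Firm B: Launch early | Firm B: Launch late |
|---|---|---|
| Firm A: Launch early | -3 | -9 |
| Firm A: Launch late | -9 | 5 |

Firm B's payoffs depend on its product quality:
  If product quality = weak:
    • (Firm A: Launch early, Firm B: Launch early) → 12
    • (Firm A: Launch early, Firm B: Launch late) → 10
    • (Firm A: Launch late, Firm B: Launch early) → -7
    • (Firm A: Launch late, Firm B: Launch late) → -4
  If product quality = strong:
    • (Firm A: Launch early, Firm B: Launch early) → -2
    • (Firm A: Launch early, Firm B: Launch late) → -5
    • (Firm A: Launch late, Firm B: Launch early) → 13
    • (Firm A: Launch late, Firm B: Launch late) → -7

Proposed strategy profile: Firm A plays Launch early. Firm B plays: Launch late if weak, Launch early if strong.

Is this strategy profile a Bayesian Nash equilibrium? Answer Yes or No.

Firm A plays Launch early: E[Launch early] = 0.25·(-9) + 0.75·(-3) = -4.5; E[Launch late] = -5.5. Best-responding. ✓
Firm B (product quality weak), facing Launch early: Launch early gives 12, Launch late gives 10. Proposed Launch late is not best — profitable deviation exists. ✗
Firm B (product quality strong), facing Launch early: Launch early gives -2, Launch late gives -5. Proposed Launch early is best. ✓

No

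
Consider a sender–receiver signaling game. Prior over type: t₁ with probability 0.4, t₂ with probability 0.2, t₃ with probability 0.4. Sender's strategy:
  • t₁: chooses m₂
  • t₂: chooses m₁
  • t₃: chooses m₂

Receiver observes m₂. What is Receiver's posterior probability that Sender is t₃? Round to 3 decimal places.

0.500

P(m₂) = 0.4·1 + 0.2·0 + 0.4·1 = 0.8
P(t₃ | m₂) = (0.4·1) / 0.8 = 0.4 / 0.8 = 0.5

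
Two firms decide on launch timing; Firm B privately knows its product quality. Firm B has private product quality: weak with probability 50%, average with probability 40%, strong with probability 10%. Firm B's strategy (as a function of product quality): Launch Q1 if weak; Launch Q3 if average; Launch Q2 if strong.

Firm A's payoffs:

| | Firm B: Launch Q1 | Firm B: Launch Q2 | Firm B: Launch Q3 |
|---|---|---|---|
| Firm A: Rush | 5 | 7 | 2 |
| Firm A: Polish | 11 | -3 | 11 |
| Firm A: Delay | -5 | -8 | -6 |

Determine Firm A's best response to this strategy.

Compute Firm A's expected payoff for each action, taking the expectation over Firm B's type.
E[Rush] = 0.5·(5) + 0.4·(2) + 0.1·(7) = 4
E[Polish] = 0.5·(11) + 0.4·(11) + 0.1·(-3) = 9.6
E[Delay] = 0.5·(-5) + 0.4·(-6) + 0.1·(-8) = -5.7
Best response: Polish (9.6 is the largest).

Polish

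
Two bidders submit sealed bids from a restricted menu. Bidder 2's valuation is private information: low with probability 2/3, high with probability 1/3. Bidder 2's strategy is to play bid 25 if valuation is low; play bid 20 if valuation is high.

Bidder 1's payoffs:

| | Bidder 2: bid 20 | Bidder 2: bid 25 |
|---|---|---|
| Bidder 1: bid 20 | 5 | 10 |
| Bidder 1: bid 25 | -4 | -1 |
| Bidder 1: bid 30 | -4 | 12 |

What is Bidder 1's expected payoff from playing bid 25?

-2

E[bid 25] = 2/3·(-1) + 1/3·(-4) = (-2/3) + (-4/3) = -2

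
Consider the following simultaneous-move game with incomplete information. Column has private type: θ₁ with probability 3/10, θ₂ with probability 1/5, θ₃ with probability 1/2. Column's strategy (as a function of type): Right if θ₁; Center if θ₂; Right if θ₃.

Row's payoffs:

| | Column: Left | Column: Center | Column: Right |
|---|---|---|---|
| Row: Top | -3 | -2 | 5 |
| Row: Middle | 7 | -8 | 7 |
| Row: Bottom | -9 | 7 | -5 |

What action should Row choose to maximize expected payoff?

Compute Row's expected payoff for each action, taking the expectation over Column's type.
E[Top] = 3/10·(5) + 1/5·(-2) + 1/2·(5) = 18/5
E[Middle] = 3/10·(7) + 1/5·(-8) + 1/2·(7) = 4
E[Bottom] = 3/10·(-5) + 1/5·(7) + 1/2·(-5) = -13/5
Best response: Middle (4 is the largest).

Middle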